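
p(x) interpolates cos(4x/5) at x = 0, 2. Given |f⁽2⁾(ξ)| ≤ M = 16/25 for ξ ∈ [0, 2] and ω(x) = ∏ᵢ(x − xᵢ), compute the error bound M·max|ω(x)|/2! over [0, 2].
8/25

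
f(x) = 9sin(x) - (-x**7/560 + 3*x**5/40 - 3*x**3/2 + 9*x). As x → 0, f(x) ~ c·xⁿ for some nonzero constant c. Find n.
9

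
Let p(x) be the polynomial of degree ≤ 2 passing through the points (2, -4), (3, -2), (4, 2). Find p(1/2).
-13/4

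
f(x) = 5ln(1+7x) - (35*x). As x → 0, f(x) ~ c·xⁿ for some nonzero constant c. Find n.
2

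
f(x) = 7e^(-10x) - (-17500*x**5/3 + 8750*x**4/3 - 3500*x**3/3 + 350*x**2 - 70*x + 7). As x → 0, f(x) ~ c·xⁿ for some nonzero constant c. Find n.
6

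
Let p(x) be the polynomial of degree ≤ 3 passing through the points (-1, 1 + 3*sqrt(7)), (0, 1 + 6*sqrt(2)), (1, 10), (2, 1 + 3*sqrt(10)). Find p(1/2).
-3*sqrt(10)/16 - 3*sqrt(7)/16 + 27*sqrt(2)/8 + 97/16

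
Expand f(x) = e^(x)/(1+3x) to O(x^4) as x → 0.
1 - 2*x + 13*x**2/2 - 58*x**3/3 + O(x**4)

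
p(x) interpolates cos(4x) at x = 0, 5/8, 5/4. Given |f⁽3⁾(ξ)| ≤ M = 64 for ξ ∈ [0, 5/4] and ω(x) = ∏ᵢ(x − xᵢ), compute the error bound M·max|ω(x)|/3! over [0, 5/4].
125*sqrt(3)/216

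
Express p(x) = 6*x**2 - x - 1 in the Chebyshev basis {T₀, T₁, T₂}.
(2)T₀ - T₁ + (3)T₂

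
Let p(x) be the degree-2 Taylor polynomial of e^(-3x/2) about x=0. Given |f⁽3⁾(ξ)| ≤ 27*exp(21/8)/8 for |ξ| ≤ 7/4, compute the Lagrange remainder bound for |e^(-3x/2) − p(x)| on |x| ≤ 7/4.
3087*exp(21/8)/1024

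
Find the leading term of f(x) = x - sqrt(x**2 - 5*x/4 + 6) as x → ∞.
5/8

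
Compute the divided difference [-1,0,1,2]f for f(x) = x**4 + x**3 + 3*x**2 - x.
3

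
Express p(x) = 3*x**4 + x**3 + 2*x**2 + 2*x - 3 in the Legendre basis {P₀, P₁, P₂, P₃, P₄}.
(-26/15)P₀ + (13/5)P₁ + (64/21)P₂ + (2/5)P₃ + (24/35)P₄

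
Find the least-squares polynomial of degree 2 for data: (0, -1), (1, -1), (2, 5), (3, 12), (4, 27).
-34/35 + (-137/70)x + (31/14)x²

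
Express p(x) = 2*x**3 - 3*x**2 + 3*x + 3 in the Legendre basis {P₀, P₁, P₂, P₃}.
(2)P₀ + (21/5)P₁ + (-2)P₂ + (4/5)P₃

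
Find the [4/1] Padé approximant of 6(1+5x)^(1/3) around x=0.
(1250*x**4/81 - 400*x**3/27 + 20*x**2 + 32*x + 6)/(11*x/3 + 1)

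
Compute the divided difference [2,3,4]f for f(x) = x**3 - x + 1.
9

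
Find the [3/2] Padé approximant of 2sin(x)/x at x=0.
(2 - 7*x**2/30)/(x**2/20 + 1)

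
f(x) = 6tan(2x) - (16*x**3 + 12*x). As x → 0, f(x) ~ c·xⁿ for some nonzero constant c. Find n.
5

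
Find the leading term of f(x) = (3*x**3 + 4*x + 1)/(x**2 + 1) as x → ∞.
3*x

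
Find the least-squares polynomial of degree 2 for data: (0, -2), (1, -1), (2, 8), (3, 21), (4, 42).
-74/35 + (-11/7)x + (22/7)x²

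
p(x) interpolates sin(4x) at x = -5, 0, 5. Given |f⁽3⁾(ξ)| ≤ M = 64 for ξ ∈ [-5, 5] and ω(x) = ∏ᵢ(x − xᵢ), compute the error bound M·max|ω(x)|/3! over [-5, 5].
8000*sqrt(3)/27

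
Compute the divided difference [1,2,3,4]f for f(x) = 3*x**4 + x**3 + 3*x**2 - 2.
31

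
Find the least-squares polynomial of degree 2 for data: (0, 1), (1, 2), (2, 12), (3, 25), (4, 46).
26/35 + (-69/70)x + (43/14)x²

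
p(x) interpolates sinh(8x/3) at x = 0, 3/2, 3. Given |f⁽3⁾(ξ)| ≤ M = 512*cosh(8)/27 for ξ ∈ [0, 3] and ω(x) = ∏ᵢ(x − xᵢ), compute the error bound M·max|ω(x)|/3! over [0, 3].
64*sqrt(3)*cosh(8)/27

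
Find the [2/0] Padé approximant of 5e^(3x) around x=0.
45*x**2/2 + 15*x + 5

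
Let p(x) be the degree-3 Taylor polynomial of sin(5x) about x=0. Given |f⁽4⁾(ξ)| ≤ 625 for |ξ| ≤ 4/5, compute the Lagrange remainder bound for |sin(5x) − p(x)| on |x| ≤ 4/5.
32/3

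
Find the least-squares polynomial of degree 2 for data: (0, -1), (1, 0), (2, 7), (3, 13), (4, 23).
-48/35 + (87/70)x + (17/14)x²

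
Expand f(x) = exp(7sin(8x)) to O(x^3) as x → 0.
1 + 56*x + 1568*x**2 + O(x**3)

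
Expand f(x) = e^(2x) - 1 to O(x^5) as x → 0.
2*x + 2*x**2 + 4*x**3/3 + 2*x**4/3 + O(x**5)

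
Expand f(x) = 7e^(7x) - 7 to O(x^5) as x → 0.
49*x + 343*x**2/2 + 2401*x**3/6 + 16807*x**4/24 + O(x**5)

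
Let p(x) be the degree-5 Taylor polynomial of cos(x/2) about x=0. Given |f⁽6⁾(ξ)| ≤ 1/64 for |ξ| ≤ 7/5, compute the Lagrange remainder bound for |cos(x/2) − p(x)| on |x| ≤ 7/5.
117649/720000000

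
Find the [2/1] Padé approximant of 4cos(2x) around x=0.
4 - 8*x**2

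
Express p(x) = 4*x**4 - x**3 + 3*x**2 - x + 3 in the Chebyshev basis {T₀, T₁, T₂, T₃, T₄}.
(6)T₀ + (-7/4)T₁ + (7/2)T₂ + (-1/4)T₃ + (1/2)T₄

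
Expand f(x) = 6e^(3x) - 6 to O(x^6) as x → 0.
18*x + 27*x**2 + 27*x**3 + 81*x**4/4 + 243*x**5/20 + O(x**6)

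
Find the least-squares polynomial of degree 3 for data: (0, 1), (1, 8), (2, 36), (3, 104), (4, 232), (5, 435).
47/42 + (451/252)x + (145/84)x² + (55/18)x³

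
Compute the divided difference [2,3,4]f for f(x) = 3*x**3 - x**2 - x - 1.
26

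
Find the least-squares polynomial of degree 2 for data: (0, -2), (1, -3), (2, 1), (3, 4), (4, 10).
-82/35 + (-43/70)x + (13/14)x²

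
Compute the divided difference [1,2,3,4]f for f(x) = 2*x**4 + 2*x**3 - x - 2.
22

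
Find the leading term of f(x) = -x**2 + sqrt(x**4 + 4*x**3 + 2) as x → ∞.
2*x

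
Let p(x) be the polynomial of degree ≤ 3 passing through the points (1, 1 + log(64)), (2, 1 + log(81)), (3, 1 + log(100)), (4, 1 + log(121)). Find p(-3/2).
1 + log(77371252455336267181195264000000000000000000000000000000000000000000000000*11**(7/8)*2**(3/4)*3**(1/4)*5**(1/8)/55275563349529895312919639662674586616836820777706673560551352652695476921)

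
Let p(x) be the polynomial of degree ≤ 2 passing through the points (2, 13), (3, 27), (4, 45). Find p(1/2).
-1/2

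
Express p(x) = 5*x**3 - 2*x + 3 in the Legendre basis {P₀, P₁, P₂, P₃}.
(3)P₀ + P₁ + (2)P₃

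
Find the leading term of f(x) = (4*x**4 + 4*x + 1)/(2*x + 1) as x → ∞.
2*x**3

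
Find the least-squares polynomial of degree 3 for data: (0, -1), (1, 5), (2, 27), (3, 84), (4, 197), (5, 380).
-6/7 + (68/21)x + (-23/28)x² + (37/12)x³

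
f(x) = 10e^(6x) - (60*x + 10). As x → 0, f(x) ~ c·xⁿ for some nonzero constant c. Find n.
2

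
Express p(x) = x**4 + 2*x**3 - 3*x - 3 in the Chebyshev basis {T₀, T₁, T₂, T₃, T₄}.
(-21/8)T₀ + (-3/2)T₁ + (1/2)T₂ + (1/2)T₃ + (1/8)T₄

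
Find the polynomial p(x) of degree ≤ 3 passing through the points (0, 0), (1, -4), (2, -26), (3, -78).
-2*x**3 - 3*x**2 + x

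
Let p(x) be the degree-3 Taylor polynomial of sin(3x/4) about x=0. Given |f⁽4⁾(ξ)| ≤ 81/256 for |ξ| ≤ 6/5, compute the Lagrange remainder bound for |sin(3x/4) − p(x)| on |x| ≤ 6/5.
2187/80000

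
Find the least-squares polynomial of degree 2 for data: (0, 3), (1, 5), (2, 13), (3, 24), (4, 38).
93/35 + (83/70)x + (27/14)x²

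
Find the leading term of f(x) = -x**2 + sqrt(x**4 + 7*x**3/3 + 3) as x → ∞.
7*x/6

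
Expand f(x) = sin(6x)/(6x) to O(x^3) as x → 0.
1 - 6*x**2 + O(x**3)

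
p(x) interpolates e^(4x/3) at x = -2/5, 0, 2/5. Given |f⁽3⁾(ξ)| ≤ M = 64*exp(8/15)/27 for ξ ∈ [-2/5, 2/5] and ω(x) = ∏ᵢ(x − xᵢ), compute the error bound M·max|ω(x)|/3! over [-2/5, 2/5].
512*sqrt(3)*exp(8/15)/91125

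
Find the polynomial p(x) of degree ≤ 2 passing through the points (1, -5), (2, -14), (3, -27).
-2*x**2 - 3*x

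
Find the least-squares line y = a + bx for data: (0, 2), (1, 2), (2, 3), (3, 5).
a = 3/2, b = 1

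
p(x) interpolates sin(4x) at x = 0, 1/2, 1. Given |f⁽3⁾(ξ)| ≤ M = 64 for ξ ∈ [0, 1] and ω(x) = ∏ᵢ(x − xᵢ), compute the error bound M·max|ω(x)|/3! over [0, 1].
8*sqrt(3)/27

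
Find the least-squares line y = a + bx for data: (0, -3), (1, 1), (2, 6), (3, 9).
a = -29/10, b = 41/10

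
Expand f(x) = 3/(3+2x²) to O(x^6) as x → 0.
1 - 2*x**2/3 + 4*x**4/9 + O(x**6)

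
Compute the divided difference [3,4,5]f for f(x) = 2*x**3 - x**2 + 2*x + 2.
23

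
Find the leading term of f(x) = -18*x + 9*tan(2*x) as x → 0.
24*x**3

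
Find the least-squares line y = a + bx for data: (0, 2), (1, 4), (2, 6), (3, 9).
a = 9/5, b = 23/10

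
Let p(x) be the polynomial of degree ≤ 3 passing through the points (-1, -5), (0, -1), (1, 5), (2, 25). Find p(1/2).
1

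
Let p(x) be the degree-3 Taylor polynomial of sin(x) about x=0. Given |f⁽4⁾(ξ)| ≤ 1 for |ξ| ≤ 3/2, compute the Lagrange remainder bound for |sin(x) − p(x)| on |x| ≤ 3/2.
27/128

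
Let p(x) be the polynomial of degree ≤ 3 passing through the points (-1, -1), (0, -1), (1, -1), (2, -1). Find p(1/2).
-1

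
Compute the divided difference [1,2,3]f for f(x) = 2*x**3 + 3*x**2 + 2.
15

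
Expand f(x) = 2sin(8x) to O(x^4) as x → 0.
16*x - 512*x**3/3 + O(x**4)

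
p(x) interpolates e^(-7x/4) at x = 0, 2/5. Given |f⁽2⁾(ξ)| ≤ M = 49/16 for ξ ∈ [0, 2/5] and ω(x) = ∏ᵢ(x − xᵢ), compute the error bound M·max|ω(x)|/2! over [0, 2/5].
49/800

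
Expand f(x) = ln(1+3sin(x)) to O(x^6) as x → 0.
3*x - 9*x**2/2 + 17*x**3/2 - 75*x**4/4 + 353*x**5/8 + O(x**6)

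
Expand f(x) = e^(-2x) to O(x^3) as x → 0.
1 - 2*x + 2*x**2 + O(x**3)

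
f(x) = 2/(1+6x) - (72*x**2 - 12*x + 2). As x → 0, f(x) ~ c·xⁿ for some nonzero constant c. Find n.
3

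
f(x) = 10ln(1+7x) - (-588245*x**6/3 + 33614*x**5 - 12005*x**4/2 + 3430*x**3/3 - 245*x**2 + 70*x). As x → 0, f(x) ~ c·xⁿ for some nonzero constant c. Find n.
7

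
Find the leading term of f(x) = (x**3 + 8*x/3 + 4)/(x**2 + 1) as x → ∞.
x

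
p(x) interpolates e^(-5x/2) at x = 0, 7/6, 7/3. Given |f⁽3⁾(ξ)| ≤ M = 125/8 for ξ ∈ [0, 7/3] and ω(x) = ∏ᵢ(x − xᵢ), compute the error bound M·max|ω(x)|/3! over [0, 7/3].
42875*sqrt(3)/46656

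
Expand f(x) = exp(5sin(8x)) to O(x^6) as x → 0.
1 + 40*x + 800*x**2 + 10240*x**3 + 89600*x**4 + 1540096*x**5/3 + O(x**6)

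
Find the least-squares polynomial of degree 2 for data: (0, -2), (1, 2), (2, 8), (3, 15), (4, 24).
-71/35 + (47/14)x + (11/14)x²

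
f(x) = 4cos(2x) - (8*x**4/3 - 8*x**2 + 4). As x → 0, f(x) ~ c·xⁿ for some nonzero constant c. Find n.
6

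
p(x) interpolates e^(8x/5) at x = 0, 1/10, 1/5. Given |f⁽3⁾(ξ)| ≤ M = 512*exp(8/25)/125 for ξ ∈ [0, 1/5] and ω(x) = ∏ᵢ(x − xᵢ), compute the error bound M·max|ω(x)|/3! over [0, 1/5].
64*sqrt(3)*exp(8/25)/421875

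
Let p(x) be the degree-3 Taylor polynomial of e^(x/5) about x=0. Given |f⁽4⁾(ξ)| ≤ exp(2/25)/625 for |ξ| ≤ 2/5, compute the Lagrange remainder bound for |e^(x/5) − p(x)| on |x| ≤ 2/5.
2*exp(2/25)/1171875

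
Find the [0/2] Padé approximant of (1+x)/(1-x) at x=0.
1/(2*x**2 - 2*x + 1)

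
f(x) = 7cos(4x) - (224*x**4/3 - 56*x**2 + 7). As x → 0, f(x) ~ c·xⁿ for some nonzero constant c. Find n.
6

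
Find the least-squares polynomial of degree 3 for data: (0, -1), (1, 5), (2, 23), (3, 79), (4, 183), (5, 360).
-53/63 + (209/54)x + (-467/252)x² + (335/108)x³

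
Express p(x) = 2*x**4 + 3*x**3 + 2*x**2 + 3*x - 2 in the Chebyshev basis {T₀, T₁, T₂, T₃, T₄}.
(-1/4)T₀ + (21/4)T₁ + (2)T₂ + (3/4)T₃ + (1/4)T₄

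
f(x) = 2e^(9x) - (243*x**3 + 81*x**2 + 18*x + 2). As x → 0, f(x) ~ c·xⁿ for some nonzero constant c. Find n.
4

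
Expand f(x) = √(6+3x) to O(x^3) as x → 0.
sqrt(6) + sqrt(6)*x/4 - sqrt(6)*x**2/32 + O(x**3)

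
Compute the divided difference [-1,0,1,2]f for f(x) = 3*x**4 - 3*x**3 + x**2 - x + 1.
3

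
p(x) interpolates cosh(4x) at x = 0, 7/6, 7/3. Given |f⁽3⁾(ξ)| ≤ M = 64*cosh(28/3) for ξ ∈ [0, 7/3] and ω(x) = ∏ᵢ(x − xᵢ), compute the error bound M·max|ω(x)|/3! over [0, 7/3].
2744*sqrt(3)*cosh(28/3)/729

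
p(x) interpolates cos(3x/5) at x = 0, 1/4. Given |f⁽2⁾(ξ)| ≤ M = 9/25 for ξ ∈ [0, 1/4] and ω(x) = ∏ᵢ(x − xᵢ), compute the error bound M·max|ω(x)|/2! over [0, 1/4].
9/3200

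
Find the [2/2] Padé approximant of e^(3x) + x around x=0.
(-21*x**2/4 + x + 1)/(9*x**2/4 - 3*x + 1)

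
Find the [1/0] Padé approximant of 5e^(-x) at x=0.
5 - 5*x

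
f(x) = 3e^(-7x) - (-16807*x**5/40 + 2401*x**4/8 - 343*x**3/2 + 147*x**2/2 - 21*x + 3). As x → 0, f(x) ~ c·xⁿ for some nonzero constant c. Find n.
6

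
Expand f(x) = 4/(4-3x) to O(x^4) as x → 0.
1 + 3*x/4 + 9*x**2/16 + 27*x**3/64 + O(x**4)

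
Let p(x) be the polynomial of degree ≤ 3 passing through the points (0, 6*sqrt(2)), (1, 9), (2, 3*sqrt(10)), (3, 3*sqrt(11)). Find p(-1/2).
-315/16 - 15*sqrt(11)/16 + 63*sqrt(10)/16 + 105*sqrt(2)/8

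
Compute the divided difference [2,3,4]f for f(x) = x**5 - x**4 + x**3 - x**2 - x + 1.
238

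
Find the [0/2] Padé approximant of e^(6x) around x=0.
1/(18*x**2 - 6*x + 1)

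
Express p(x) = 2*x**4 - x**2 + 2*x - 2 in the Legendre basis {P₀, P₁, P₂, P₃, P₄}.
(-29/15)P₀ + (2)P₁ + (10/21)P₂ + (16/35)P₄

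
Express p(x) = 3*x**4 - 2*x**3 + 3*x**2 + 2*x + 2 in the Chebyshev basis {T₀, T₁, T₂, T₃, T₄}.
(37/8)T₀ + (1/2)T₁ + (3)T₂ + (-1/2)T₃ + (3/8)T₄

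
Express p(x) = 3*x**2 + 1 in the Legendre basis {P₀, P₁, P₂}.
(2)P₀ + (2)P₂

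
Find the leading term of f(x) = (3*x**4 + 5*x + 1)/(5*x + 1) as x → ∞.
3*x**3/5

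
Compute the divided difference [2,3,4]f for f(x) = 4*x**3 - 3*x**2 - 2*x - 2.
33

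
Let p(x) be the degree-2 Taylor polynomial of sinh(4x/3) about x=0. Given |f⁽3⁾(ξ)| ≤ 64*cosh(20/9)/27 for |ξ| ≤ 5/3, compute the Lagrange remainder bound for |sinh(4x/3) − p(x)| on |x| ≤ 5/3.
4000*cosh(20/9)/2187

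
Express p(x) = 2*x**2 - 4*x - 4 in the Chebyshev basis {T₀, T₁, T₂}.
(-3)T₀ + (-4)T₁ + T₂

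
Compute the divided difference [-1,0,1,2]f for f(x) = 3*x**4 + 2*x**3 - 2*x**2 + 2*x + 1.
8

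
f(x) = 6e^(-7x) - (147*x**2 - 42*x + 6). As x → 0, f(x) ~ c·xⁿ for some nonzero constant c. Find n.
3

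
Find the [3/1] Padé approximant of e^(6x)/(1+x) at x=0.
(126*x**3/23 + 144*x**2/23 + 84*x/23 + 1)/(1 - 31*x/23)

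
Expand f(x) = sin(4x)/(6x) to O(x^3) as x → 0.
2/3 - 16*x**2/9 + O(x**3)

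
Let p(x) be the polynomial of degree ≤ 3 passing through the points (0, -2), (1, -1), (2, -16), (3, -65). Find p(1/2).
-5/8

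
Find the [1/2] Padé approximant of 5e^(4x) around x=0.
(20*x/3 + 5)/(8*x**2/3 - 8*x/3 + 1)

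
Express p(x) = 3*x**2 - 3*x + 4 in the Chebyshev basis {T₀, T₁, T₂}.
(11/2)T₀ + (-3)T₁ + (3/2)T₂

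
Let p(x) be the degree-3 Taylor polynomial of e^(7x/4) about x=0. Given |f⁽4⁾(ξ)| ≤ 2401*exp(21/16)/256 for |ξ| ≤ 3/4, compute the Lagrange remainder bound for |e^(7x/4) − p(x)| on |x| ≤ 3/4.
64827*exp(21/16)/524288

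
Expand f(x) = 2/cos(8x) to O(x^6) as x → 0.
2 + 64*x**2 + 5120*x**4/3 + O(x**6)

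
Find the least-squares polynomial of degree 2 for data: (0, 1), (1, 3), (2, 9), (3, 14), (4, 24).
33/35 + (99/70)x + (15/14)x²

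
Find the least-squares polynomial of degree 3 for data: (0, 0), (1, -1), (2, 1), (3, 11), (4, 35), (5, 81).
-13/126 + (331/756)x + (-131/63)x² + (113/108)x³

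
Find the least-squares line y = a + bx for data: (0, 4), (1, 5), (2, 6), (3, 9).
a = 18/5, b = 8/5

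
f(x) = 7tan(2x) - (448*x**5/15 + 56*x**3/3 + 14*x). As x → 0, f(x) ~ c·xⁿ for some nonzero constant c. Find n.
7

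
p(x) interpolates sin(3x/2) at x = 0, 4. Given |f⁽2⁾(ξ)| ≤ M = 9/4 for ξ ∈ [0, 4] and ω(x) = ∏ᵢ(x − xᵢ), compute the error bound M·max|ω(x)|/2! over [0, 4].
9/2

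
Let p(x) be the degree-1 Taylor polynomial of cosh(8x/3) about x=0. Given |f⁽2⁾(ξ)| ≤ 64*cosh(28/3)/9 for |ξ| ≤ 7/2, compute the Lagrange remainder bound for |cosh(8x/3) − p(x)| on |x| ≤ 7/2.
392*cosh(28/3)/9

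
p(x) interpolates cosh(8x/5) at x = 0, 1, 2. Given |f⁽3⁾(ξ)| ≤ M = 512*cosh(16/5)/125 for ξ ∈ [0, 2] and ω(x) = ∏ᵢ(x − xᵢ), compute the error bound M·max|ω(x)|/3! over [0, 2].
512*sqrt(3)*cosh(16/5)/3375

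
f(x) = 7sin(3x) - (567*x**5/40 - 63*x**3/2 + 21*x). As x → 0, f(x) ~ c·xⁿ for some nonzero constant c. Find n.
7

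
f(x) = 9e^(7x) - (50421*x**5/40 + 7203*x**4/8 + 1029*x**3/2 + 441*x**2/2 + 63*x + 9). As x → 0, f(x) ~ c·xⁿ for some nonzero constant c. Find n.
6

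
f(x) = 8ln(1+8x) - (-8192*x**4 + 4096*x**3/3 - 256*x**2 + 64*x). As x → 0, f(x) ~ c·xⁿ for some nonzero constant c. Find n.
5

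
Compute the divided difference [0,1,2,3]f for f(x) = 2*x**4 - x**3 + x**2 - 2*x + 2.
11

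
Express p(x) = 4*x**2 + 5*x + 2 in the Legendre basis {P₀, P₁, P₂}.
(10/3)P₀ + (5)P₁ + (8/3)P₂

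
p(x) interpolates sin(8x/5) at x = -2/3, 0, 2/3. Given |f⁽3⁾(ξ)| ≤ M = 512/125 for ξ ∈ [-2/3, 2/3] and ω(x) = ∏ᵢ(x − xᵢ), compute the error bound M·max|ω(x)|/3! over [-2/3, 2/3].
4096*sqrt(3)/91125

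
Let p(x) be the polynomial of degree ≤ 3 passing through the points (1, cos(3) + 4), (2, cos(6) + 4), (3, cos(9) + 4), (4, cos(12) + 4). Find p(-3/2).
-495*cos(6)/16 + 385*cos(9)/16 + 231*cos(3)/16 - 105*cos(12)/16 + 4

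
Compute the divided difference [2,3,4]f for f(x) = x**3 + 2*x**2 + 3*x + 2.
11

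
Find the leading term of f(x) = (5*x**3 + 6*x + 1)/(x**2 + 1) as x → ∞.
5*x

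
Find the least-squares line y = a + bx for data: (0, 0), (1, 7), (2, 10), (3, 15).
a = 4/5, b = 24/5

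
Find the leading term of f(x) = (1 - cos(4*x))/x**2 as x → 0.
8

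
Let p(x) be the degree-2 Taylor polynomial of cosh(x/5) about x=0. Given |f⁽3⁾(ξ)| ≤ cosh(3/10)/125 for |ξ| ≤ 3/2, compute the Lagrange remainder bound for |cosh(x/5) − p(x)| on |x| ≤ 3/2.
9*cosh(3/10)/2000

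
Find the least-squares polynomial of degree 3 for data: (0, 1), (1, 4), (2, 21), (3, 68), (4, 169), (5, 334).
71/63 + (299/189)x + (-239/126)x² + (161/54)x³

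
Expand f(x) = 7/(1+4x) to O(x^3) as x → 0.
7 - 28*x + 112*x**2 + O(x**3)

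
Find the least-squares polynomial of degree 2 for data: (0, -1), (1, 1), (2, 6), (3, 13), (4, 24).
-33/35 + (17/35)x + (10/7)x²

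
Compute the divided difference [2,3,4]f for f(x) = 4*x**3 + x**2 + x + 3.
37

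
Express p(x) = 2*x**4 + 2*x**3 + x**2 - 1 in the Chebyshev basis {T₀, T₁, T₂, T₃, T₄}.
(1/4)T₀ + (3/2)T₁ + (3/2)T₂ + (1/2)T₃ + (1/4)T₄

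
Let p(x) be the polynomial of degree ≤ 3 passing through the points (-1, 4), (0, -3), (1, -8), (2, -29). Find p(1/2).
-37/8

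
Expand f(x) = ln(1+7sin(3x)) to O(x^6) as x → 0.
21*x - 441*x**2/2 + 6111*x**3/2 - 191835*x**4/4 + 6423543*x**5/8 + O(x**6)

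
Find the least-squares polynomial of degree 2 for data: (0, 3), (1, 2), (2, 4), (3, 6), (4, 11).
102/35 + (-10/7)x + (6/7)x²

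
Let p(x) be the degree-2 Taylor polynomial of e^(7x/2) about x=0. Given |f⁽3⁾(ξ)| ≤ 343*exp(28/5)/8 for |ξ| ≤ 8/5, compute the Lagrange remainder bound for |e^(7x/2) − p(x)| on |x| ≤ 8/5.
10976*exp(28/5)/375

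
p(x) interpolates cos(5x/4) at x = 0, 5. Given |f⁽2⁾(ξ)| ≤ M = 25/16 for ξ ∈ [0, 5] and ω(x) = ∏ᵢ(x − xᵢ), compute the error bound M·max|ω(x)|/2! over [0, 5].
625/128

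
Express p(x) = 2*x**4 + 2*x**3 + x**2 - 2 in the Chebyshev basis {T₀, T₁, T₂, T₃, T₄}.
(-3/4)T₀ + (3/2)T₁ + (3/2)T₂ + (1/2)T₃ + (1/4)T₄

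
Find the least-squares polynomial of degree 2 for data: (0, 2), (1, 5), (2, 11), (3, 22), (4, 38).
78/35 + (3/70)x + (31/14)x²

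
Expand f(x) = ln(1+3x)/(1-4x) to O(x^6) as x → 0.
3*x + 15*x**2/2 + 39*x**3 + 543*x**4/4 + 2958*x**5/5 + O(x**6)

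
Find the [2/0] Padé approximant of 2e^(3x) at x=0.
9*x**2 + 6*x + 2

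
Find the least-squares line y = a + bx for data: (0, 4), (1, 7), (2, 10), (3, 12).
a = 21/5, b = 27/10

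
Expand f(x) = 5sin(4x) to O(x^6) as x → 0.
20*x - 160*x**3/3 + 128*x**5/3 + O(x**6)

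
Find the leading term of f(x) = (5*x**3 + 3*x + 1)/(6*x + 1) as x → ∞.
5*x**2/6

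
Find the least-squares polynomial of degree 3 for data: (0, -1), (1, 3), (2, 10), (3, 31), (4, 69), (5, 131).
-17/21 + (47/18)x + (-11/21)x² + (19/18)x³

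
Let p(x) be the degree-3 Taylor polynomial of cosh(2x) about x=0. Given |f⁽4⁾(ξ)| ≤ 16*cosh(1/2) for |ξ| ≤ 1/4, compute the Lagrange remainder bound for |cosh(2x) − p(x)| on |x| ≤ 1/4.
cosh(1/2)/384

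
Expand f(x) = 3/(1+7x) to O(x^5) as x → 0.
3 - 21*x + 147*x**2 - 1029*x**3 + 7203*x**4 + O(x**5)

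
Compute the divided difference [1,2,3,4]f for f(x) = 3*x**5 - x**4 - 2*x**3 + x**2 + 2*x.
183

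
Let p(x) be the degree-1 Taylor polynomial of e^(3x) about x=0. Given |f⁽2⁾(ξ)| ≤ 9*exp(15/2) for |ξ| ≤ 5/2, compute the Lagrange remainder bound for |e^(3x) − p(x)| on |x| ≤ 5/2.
225*exp(15/2)/8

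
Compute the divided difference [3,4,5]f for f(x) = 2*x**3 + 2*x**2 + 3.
26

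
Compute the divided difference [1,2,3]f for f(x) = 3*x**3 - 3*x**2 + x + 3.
15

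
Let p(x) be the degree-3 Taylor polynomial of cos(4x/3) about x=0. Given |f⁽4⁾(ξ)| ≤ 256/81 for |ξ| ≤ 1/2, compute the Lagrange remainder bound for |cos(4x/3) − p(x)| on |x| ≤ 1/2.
2/243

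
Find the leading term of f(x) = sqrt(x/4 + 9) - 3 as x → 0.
x/24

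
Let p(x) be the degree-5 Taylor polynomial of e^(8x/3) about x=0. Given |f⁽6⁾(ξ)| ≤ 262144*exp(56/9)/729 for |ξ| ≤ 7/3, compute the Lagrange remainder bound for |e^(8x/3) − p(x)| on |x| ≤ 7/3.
1927561216*exp(56/9)/23914845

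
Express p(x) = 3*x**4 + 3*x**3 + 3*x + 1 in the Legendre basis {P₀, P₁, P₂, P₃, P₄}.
(8/5)P₀ + (24/5)P₁ + (12/7)P₂ + (6/5)P₃ + (24/35)P₄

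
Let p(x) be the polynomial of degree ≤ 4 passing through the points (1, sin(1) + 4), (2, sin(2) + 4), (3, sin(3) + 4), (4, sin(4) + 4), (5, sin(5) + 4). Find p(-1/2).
-693*sin(2)/32 + 315*sin(5)/128 + 1485*sin(3)/64 + 4 + 1155*sin(1)/128 - 385*sin(4)/32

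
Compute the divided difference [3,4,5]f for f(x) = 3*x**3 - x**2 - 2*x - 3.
35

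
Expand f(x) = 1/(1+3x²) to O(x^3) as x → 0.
1 - 3*x**2 + O(x**3)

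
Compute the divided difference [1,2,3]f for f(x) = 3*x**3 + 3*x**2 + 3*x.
21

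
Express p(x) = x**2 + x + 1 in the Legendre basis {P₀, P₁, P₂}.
(4/3)P₀ + P₁ + (2/3)P₂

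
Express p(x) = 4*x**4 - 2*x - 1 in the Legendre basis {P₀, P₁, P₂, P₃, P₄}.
(-1/5)P₀ + (-2)P₁ + (16/7)P₂ + (32/35)P₄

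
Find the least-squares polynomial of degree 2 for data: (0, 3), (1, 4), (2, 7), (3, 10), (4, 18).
16/5 + (-2/5)x + x²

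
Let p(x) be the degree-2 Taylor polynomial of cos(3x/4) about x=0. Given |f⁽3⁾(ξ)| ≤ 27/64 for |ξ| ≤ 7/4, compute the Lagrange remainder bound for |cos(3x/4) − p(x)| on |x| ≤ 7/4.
3087/8192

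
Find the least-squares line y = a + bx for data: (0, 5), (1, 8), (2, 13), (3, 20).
a = 4, b = 5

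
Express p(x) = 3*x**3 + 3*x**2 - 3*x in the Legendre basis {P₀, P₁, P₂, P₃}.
P₀ + (-6/5)P₁ + (2)P₂ + (6/5)P₃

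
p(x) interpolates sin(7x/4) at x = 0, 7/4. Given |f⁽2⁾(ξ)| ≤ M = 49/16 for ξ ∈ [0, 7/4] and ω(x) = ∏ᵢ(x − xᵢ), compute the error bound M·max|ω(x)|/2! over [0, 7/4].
2401/2048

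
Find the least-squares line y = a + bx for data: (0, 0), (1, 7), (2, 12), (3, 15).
a = 1, b = 5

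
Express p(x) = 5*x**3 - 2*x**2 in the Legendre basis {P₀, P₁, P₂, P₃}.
(-2/3)P₀ + (3)P₁ + (-4/3)P₂ + (2)P₃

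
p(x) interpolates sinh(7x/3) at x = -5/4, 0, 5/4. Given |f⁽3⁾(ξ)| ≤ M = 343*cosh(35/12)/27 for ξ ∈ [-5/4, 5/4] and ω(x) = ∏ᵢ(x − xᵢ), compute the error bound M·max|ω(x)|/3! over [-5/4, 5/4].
42875*sqrt(3)*cosh(35/12)/46656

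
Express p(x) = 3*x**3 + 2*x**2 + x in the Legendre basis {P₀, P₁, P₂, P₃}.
(2/3)P₀ + (14/5)P₁ + (4/3)P₂ + (6/5)P₃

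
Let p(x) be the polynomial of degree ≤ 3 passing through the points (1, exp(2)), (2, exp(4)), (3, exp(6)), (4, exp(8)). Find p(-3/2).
(-105*exp(6) - 495*exp(2) + 231 + 385*exp(4))*exp(2)/16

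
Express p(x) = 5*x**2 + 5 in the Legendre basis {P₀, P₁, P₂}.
(20/3)P₀ + (10/3)P₂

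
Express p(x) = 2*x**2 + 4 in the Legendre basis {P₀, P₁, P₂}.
(14/3)P₀ + (4/3)P₂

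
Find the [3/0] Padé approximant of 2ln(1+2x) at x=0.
4*x*(4*x**2 - 3*x + 3)/3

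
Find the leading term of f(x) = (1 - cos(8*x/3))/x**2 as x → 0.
32/9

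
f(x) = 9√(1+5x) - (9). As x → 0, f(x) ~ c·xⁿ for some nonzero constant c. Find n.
1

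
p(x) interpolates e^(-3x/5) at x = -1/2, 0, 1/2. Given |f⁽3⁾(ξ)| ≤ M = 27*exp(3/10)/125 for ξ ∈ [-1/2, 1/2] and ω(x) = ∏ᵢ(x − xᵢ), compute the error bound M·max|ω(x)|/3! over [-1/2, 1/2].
sqrt(3)*exp(3/10)/1000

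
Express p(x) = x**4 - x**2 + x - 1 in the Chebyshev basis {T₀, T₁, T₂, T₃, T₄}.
(-9/8)T₀ + T₁ + (1/8)T₄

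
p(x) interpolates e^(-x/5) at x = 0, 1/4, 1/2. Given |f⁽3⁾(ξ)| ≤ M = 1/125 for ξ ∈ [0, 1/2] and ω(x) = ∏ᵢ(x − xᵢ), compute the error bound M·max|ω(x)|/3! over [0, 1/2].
sqrt(3)/216000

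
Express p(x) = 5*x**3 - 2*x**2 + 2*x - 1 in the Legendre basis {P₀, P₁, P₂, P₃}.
(-5/3)P₀ + (5)P₁ + (-4/3)P₂ + (2)P₃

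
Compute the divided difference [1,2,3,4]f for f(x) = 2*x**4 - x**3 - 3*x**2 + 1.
19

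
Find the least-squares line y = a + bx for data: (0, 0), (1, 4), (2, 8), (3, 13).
a = -1/5, b = 43/10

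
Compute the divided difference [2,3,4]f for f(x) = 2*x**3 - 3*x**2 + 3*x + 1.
15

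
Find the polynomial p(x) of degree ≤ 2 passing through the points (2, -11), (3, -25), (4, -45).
-3*x**2 + x - 1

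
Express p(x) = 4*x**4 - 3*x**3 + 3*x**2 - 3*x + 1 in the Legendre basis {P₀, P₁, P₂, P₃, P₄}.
(14/5)P₀ + (-24/5)P₁ + (30/7)P₂ + (-6/5)P₃ + (32/35)P₄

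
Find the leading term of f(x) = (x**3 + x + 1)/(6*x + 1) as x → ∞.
x**2/6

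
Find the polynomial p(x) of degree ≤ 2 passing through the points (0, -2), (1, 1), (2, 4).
3*x - 2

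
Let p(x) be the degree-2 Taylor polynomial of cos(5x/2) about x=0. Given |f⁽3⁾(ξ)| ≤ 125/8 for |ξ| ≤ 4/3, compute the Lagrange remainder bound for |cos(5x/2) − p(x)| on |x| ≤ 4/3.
500/81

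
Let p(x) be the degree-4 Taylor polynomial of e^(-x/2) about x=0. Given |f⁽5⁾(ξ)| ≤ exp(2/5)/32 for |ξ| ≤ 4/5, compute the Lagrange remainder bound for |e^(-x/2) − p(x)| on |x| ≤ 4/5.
4*exp(2/5)/46875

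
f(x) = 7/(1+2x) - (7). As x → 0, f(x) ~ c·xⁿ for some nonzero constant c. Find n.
1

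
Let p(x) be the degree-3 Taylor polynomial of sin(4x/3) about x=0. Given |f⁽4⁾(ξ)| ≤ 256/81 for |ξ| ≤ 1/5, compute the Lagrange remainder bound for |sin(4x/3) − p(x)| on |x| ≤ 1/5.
32/151875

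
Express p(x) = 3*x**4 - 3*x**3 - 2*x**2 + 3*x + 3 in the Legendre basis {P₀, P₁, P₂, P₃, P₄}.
(44/15)P₀ + (6/5)P₁ + (8/21)P₂ + (-6/5)P₃ + (24/35)P₄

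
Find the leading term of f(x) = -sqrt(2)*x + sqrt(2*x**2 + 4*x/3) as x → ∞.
sqrt(2)/3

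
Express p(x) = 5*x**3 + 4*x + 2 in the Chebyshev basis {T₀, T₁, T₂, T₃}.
(2)T₀ + (31/4)T₁ + (5/4)T₃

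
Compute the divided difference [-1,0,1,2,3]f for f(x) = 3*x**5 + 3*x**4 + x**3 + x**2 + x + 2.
18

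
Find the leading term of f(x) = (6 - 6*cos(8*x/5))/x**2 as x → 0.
192/25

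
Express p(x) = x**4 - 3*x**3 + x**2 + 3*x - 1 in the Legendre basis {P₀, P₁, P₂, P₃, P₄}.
(-7/15)P₀ + (6/5)P₁ + (26/21)P₂ + (-6/5)P₃ + (8/35)P₄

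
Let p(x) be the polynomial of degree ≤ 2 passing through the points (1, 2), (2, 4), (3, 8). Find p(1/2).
7/4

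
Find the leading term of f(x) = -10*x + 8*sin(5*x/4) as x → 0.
-125*x**3/48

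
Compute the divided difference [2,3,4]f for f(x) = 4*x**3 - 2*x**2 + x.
34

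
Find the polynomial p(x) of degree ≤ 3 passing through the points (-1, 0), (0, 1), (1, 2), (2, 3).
x + 1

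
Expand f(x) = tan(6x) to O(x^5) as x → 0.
6*x + 72*x**3 + O(x**5)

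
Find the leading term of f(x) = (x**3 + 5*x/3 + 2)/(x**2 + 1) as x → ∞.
x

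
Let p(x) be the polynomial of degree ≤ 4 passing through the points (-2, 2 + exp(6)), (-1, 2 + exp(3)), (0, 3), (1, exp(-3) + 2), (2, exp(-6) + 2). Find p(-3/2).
(-5 + 28*exp(3) + (186 + 140*exp(3) + 35*exp(6))*exp(6))*exp(-6)/128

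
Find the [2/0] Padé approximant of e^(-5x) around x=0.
25*x**2/2 - 5*x + 1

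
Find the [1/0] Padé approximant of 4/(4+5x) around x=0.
1 - 5*x/4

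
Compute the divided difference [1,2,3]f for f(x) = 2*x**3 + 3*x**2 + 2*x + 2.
15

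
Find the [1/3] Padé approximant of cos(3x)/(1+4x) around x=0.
(1 - 15*x/16)/(441*x**3/32 + 3*x**2/4 + 49*x/16 + 1)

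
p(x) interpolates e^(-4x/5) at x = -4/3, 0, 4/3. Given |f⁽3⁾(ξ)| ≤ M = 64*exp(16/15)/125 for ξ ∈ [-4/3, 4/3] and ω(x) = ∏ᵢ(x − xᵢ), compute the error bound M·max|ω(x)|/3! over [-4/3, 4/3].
4096*sqrt(3)*exp(16/15)/91125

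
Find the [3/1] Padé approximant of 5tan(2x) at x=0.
40*x**3/3 + 10*x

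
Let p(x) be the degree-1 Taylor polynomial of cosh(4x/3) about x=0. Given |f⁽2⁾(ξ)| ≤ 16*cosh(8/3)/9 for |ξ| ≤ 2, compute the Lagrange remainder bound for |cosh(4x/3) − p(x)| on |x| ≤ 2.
32*cosh(8/3)/9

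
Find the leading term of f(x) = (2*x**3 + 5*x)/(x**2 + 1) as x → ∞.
2*x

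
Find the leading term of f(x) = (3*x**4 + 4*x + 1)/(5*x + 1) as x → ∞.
3*x**3/5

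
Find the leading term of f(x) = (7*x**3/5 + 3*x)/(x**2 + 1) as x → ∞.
7*x/5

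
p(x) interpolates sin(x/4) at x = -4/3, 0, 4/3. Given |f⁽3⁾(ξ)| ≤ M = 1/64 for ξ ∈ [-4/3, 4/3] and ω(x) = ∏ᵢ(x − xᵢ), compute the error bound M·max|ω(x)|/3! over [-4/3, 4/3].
sqrt(3)/729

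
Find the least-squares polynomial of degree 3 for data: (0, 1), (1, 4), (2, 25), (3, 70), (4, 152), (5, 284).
13/18 + (29/108)x + (37/18)x² + (199/108)x³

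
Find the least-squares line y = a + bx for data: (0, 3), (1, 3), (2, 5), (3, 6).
a = 13/5, b = 11/10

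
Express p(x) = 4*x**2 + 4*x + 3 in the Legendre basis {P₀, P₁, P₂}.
(13/3)P₀ + (4)P₁ + (8/3)P₂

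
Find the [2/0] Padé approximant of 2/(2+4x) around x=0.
4*x**2 - 2*x + 1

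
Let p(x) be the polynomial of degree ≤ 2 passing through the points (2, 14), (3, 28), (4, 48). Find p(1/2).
17/4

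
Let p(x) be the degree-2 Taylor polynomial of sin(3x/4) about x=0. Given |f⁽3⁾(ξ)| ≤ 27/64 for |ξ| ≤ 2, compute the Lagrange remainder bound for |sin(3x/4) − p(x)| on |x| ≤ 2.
9/16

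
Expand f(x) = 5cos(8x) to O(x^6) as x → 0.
5 - 160*x**2 + 2560*x**4/3 + O(x**6)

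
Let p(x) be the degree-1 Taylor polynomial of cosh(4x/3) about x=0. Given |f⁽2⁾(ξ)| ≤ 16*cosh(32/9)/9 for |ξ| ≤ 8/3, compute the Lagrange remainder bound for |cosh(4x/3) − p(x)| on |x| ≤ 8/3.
512*cosh(32/9)/81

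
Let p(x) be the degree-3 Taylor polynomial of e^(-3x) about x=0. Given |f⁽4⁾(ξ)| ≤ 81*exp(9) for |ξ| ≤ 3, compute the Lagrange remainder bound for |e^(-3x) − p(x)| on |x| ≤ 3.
2187*exp(9)/8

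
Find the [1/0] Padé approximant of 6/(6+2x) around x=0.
1 - x/3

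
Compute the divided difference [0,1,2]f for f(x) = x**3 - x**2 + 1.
2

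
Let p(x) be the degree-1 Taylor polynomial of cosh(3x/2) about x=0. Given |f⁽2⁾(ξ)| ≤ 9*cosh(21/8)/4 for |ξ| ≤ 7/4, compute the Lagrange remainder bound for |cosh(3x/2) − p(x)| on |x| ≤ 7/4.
441*cosh(21/8)/128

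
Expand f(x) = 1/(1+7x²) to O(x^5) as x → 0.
1 - 7*x**2 + 49*x**4 + O(x**5)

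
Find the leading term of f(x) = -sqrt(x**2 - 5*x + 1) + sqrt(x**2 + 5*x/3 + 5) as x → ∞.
10/3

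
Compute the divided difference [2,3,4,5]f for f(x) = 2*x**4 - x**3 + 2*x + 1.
27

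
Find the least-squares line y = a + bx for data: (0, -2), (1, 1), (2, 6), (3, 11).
a = -13/5, b = 22/5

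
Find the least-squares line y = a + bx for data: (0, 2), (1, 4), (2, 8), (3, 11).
a = 8/5, b = 31/10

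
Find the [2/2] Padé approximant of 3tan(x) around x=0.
3*x/(1 - x**2/3)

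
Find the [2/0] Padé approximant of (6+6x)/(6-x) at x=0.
7*x**2/36 + 7*x/6 + 1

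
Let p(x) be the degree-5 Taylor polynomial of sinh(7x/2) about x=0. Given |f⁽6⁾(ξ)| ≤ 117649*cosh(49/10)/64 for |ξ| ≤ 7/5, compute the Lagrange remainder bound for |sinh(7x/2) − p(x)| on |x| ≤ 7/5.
13841287201*cosh(49/10)/720000000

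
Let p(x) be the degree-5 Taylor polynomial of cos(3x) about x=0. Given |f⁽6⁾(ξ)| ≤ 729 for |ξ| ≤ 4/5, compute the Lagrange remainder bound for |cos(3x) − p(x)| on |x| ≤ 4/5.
20736/78125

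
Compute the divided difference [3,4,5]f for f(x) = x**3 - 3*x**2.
9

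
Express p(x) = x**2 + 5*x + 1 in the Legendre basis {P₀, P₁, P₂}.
(4/3)P₀ + (5)P₁ + (2/3)P₂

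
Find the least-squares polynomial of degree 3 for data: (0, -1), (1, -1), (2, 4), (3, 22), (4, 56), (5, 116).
-43/42 + (-143/252)x + (-41/84)x² + (19/18)x³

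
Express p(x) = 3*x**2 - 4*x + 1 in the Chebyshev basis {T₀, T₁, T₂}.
(5/2)T₀ + (-4)T₁ + (3/2)T₂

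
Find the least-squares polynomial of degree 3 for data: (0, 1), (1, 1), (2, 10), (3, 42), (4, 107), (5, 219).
65/63 + (-359/378)x + (-23/18)x² + (55/27)x³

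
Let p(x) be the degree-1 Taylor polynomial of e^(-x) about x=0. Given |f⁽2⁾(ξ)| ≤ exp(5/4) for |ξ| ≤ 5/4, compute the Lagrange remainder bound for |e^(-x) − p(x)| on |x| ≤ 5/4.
25*exp(5/4)/32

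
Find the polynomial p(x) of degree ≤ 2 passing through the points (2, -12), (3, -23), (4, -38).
-2*x**2 - x - 2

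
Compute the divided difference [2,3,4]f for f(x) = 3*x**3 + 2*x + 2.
27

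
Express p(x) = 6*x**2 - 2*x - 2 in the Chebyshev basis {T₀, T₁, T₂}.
T₀ + (-2)T₁ + (3)T₂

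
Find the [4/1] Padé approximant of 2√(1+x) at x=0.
(3*x**4/320 - x**3/20 + 9*x**2/20 + 12*x/5 + 2)/(7*x/10 + 1)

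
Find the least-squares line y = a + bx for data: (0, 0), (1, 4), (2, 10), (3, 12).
a = 1/5, b = 21/5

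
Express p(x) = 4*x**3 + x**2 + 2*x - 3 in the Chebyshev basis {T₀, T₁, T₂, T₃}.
(-5/2)T₀ + (5)T₁ + (1/2)T₂ + T₃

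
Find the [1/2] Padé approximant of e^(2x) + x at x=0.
(7*x/3 + 1)/(1 - 2*x/3)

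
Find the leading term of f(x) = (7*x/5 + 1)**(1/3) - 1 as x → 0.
7*x/15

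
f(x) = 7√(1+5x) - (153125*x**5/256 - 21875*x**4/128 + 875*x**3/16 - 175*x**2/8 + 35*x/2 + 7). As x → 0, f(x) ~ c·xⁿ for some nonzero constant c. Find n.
6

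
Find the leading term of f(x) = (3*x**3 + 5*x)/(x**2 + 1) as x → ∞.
3*x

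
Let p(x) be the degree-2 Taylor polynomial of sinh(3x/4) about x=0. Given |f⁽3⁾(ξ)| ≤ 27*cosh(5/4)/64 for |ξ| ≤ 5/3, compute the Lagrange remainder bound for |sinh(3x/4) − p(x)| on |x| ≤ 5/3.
125*cosh(5/4)/384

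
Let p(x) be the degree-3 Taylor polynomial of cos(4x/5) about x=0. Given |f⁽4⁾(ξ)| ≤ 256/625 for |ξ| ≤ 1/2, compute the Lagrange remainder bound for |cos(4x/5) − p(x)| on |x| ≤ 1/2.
2/1875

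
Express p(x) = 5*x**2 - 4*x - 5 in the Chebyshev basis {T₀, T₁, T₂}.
(-5/2)T₀ + (-4)T₁ + (5/2)T₂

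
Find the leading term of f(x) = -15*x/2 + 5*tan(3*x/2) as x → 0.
45*x**3/8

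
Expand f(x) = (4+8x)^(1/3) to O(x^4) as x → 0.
2**(2/3) + 2*2**(2/3)*x/3 - 4*2**(2/3)*x**2/9 + 40*2**(2/3)*x**3/81 + O(x**4)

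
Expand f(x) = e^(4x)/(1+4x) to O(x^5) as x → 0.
1 + 8*x**2 - 64*x**3/3 + 96*x**4 + O(x**5)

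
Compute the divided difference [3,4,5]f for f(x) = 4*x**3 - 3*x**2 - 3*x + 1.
45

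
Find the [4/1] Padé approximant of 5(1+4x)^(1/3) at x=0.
(1280*x**4/243 - 512*x**3/81 + 32*x**2/3 + 64*x/3 + 5)/(44*x/15 + 1)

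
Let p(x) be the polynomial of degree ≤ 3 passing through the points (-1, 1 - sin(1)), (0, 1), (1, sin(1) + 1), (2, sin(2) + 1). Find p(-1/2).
-5*sin(1)/8 + sin(2)/16 + 1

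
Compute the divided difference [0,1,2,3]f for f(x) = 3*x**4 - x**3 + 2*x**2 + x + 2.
17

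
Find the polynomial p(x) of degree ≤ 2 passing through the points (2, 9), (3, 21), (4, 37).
2*x**2 + 2*x - 3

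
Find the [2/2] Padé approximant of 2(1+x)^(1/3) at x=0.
(14*x**2/27 + 7*x/3 + 2)/(5*x**2/54 + 5*x/6 + 1)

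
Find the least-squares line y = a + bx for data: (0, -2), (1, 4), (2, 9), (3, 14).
a = -17/10, b = 53/10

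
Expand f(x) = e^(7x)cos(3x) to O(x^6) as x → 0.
1 + 7*x + 20*x**2 + 77*x**3/3 - 41*x**4/6 - 2807*x**5/30 + O(x**6)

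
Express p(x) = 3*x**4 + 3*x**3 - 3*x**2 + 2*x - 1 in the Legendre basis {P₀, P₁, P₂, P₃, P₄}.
(-7/5)P₀ + (19/5)P₁ + (-2/7)P₂ + (6/5)P₃ + (24/35)P₄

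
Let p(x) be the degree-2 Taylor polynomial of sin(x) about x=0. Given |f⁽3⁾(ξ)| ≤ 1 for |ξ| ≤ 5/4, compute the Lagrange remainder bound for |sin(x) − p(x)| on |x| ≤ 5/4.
125/384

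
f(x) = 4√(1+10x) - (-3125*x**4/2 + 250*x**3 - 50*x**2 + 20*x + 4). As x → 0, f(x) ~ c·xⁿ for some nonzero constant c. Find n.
5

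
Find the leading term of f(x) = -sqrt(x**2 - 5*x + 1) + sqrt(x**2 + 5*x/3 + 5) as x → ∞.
10/3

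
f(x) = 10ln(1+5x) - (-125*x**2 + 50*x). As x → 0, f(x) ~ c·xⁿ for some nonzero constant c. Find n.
3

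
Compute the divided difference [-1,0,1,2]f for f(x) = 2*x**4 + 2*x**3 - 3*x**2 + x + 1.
6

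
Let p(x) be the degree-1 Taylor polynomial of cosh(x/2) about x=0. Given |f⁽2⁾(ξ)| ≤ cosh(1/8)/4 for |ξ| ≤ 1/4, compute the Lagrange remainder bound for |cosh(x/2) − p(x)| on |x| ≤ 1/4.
cosh(1/8)/128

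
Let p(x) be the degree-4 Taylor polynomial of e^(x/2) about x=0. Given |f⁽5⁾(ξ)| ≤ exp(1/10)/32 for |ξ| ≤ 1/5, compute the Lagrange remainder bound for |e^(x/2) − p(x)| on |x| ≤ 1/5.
exp(1/10)/12000000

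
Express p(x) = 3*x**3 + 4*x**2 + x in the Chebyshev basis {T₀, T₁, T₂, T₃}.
(2)T₀ + (13/4)T₁ + (2)T₂ + (3/4)T₃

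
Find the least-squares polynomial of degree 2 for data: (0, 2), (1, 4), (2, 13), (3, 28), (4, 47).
12/7 + (-1/35)x + (20/7)x²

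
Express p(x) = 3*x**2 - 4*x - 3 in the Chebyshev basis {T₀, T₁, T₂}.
(-3/2)T₀ + (-4)T₁ + (3/2)T₂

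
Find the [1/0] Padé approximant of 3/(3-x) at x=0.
x/3 + 1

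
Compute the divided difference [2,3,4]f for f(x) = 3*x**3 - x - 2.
27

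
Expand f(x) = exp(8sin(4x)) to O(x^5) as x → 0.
1 + 32*x + 512*x**2 + 5376*x**3 + 40960*x**4 + O(x**5)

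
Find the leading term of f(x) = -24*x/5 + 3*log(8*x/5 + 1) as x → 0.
-96*x**2/25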